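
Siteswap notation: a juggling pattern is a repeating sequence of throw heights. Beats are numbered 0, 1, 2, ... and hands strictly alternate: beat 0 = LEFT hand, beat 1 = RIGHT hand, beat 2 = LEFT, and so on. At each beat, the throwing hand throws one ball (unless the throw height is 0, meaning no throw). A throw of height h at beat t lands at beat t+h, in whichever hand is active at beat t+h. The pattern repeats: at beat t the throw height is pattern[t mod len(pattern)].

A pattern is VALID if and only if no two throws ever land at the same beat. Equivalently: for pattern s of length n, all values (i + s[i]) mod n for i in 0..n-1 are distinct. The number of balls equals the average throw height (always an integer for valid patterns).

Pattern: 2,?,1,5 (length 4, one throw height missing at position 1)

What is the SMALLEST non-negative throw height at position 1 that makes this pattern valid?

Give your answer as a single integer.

i=0: (0 + 2) mod 4 = 2
i=1: s[i]=? (unknown)
i=2: (2 + 1) mod 4 = 3
i=3: (3 + 5) mod 4 = 0
Known residues: [0, 2, 3]; need a permutation of 0..3, so missing residue r = 1
Need (1 + s) mod 4 = 1; smallest s = (1 - 1) mod 4 = 0

Answer: 0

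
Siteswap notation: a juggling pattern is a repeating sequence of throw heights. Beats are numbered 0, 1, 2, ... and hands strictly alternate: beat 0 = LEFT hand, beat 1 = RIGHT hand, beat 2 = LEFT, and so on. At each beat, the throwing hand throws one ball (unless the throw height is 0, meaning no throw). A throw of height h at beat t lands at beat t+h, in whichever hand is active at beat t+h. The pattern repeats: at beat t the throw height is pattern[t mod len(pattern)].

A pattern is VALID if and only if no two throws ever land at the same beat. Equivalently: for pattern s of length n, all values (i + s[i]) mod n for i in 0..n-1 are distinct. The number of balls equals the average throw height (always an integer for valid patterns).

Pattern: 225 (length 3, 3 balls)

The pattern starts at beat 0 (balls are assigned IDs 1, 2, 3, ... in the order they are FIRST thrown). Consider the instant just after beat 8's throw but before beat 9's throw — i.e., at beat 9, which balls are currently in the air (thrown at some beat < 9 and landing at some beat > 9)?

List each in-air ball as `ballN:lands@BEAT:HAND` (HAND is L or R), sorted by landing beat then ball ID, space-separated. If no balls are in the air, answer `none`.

Beat 0 (L): throw ball1 h=2 -> lands@2:L; in-air after throw: [b1@2:L]
Beat 1 (R): throw ball2 h=2 -> lands@3:R; in-air after throw: [b1@2:L b2@3:R]
Beat 2 (L): throw ball1 h=5 -> lands@7:R; in-air after throw: [b2@3:R b1@7:R]
Beat 3 (R): throw ball2 h=2 -> lands@5:R; in-air after throw: [b2@5:R b1@7:R]
Beat 4 (L): throw ball3 h=2 -> lands@6:L; in-air after throw: [b2@5:R b3@6:L b1@7:R]
Beat 5 (R): throw ball2 h=5 -> lands@10:L; in-air after throw: [b3@6:L b1@7:R b2@10:L]
Beat 6 (L): throw ball3 h=2 -> lands@8:L; in-air after throw: [b1@7:R b3@8:L b2@10:L]
Beat 7 (R): throw ball1 h=2 -> lands@9:R; in-air after throw: [b3@8:L b1@9:R b2@10:L]
Beat 8 (L): throw ball3 h=5 -> lands@13:R; in-air after throw: [b1@9:R b2@10:L b3@13:R]
Beat 9 (R): throw ball1 h=2 -> lands@11:R; in-air after throw: [b2@10:L b1@11:R b3@13:R]

Answer: ball2:lands@10:L ball3:lands@13:R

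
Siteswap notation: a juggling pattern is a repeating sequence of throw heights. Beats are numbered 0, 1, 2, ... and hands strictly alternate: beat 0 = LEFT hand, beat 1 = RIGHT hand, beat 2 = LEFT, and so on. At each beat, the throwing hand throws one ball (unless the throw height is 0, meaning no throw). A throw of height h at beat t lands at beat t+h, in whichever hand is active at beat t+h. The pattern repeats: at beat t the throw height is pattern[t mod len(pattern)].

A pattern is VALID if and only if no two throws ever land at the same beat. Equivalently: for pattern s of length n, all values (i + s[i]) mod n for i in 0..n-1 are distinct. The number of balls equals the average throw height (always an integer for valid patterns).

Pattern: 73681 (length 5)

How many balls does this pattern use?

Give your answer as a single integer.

Pattern = [7, 3, 6, 8, 1], length n = 5
  position 0: throw height = 7, running sum = 7
  position 1: throw height = 3, running sum = 10
  position 2: throw height = 6, running sum = 16
  position 3: throw height = 8, running sum = 24
  position 4: throw height = 1, running sum = 25
Total sum = 25; balls = sum / n = 25 / 5 = 5

Answer: 5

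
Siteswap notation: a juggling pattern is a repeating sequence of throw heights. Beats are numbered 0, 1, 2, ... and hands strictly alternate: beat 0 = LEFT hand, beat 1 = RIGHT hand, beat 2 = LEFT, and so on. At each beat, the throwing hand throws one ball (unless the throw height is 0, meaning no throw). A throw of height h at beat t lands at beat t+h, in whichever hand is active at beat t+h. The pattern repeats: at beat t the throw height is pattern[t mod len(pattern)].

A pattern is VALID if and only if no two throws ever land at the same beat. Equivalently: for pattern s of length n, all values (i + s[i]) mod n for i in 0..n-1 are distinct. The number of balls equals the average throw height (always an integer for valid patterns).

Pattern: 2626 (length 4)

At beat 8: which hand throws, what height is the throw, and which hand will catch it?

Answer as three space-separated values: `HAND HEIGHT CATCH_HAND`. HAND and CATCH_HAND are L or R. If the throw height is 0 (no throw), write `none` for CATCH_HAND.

Beat 8: 8 mod 2 = 0, so hand = L
Throw height = pattern[8 mod 4] = pattern[0] = 2
Lands at beat 8+2=10, 10 mod 2 = 0, so catch hand = L

Answer: L 2 L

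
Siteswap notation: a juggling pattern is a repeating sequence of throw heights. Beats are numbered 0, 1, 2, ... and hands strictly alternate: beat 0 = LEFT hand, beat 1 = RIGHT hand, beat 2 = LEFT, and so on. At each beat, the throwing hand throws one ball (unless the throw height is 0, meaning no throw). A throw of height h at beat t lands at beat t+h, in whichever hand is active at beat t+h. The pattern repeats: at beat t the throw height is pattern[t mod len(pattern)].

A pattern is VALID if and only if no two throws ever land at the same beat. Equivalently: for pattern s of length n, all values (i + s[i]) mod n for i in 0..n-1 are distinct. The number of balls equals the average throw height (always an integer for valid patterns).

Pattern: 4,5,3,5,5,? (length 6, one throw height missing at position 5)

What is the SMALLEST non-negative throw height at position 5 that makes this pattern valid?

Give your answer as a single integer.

Answer: 2

Derivation:
i=0: (0 + 4) mod 6 = 4
i=1: (1 + 5) mod 6 = 0
i=2: (2 + 3) mod 6 = 5
i=3: (3 + 5) mod 6 = 2
i=4: (4 + 5) mod 6 = 3
i=5: s[i]=? (unknown)
Known residues: [0, 2, 3, 4, 5]; need a permutation of 0..5, so missing residue r = 1
Need (5 + s) mod 6 = 1; smallest s = (1 - 5) mod 6 = 2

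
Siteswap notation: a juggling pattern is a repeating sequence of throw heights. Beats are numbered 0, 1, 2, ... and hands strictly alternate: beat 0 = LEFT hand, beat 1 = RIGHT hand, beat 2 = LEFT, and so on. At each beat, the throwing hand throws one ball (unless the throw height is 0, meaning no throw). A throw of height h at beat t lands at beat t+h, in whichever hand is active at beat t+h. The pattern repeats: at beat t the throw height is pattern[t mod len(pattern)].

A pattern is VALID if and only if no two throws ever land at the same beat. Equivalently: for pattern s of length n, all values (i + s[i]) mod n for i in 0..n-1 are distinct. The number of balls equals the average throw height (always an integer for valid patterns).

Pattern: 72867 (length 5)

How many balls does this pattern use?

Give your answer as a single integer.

Answer: 6

Derivation:
Pattern = [7, 2, 8, 6, 7], length n = 5
  position 0: throw height = 7, running sum = 7
  position 1: throw height = 2, running sum = 9
  position 2: throw height = 8, running sum = 17
  position 3: throw height = 6, running sum = 23
  position 4: throw height = 7, running sum = 30
Total sum = 30; balls = sum / n = 30 / 5 = 6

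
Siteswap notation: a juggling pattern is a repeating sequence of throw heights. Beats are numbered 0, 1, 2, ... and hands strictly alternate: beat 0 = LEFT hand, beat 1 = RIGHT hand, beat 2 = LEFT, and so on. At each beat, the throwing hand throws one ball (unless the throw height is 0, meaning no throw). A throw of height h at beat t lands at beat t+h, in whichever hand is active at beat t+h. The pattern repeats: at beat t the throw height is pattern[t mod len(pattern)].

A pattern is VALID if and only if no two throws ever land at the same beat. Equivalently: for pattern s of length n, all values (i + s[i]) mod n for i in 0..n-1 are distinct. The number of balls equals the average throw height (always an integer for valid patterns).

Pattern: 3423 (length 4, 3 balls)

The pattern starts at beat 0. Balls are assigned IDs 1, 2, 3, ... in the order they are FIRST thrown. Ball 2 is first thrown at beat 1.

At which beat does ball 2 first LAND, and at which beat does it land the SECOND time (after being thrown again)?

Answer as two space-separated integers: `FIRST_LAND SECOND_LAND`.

Answer: 5 9

Derivation:
Beat 0 (L): throw ball1 h=3 -> lands@3:R; in-air after throw: [b1@3:R]
Beat 1 (R): throw ball2 h=4 -> lands@5:R; in-air after throw: [b1@3:R b2@5:R]
Beat 2 (L): throw ball3 h=2 -> lands@4:L; in-air after throw: [b1@3:R b3@4:L b2@5:R]
Beat 3 (R): throw ball1 h=3 -> lands@6:L; in-air after throw: [b3@4:L b2@5:R b1@6:L]
Beat 4 (L): throw ball3 h=3 -> lands@7:R; in-air after throw: [b2@5:R b1@6:L b3@7:R]
Beat 5 (R): throw ball2 h=4 -> lands@9:R; in-air after throw: [b1@6:L b3@7:R b2@9:R]
Beat 6 (L): throw ball1 h=2 -> lands@8:L; in-air after throw: [b3@7:R b1@8:L b2@9:R]
Beat 7 (R): throw ball3 h=3 -> lands@10:L; in-air after throw: [b1@8:L b2@9:R b3@10:L]
Beat 8 (L): throw ball1 h=3 -> lands@11:R; in-air after throw: [b2@9:R b3@10:L b1@11:R]
Beat 9 (R): throw ball2 h=4 -> lands@13:R; in-air after throw: [b3@10:L b1@11:R b2@13:R]
Ball 2: thrown@1 h=4 -> first land @5; rethrown@5 h=4 -> second land @9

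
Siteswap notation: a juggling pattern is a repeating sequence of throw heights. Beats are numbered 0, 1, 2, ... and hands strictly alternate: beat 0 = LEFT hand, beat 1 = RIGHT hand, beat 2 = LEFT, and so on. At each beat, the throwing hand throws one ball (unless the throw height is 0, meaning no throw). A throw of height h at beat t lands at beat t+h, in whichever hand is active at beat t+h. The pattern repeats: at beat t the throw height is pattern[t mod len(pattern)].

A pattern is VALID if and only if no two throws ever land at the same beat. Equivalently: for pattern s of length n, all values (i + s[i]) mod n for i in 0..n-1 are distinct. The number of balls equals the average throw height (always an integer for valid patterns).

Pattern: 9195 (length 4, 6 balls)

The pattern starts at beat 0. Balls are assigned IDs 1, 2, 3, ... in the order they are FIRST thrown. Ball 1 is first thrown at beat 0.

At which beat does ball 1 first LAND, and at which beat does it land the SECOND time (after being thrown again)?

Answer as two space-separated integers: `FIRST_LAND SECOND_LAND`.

Answer: 9 10

Derivation:
Beat 0 (L): throw ball1 h=9 -> lands@9:R; in-air after throw: [b1@9:R]
Beat 1 (R): throw ball2 h=1 -> lands@2:L; in-air after throw: [b2@2:L b1@9:R]
Beat 2 (L): throw ball2 h=9 -> lands@11:R; in-air after throw: [b1@9:R b2@11:R]
Beat 3 (R): throw ball3 h=5 -> lands@8:L; in-air after throw: [b3@8:L b1@9:R b2@11:R]
Beat 4 (L): throw ball4 h=9 -> lands@13:R; in-air after throw: [b3@8:L b1@9:R b2@11:R b4@13:R]
Beat 5 (R): throw ball5 h=1 -> lands@6:L; in-air after throw: [b5@6:L b3@8:L b1@9:R b2@11:R b4@13:R]
Beat 6 (L): throw ball5 h=9 -> lands@15:R; in-air after throw: [b3@8:L b1@9:R b2@11:R b4@13:R b5@15:R]
Beat 7 (R): throw ball6 h=5 -> lands@12:L; in-air after throw: [b3@8:L b1@9:R b2@11:R b6@12:L b4@13:R b5@15:R]
Beat 8 (L): throw ball3 h=9 -> lands@17:R; in-air after throw: [b1@9:R b2@11:R b6@12:L b4@13:R b5@15:R b3@17:R]
Beat 9 (R): throw ball1 h=1 -> lands@10:L; in-air after throw: [b1@10:L b2@11:R b6@12:L b4@13:R b5@15:R b3@17:R]
Beat 10 (L): throw ball1 h=9 -> lands@19:R; in-air after throw: [b2@11:R b6@12:L b4@13:R b5@15:R b3@17:R b1@19:R]
Ball 1: thrown@0 h=9 -> first land @9; rethrown@9 h=1 -> second land @10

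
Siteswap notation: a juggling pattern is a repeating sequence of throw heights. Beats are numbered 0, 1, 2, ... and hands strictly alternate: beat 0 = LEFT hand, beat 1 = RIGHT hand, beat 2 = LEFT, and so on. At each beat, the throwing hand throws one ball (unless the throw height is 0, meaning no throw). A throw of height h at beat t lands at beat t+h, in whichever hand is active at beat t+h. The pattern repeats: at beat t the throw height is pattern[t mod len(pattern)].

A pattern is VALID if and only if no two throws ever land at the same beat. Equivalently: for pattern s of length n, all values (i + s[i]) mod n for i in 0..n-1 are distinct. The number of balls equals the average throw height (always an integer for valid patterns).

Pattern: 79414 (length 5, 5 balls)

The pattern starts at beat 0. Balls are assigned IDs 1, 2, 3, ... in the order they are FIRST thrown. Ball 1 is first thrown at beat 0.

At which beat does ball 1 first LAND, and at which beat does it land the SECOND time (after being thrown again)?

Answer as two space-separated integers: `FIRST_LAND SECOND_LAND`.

Beat 0 (L): throw ball1 h=7 -> lands@7:R; in-air after throw: [b1@7:R]
Beat 1 (R): throw ball2 h=9 -> lands@10:L; in-air after throw: [b1@7:R b2@10:L]
Beat 2 (L): throw ball3 h=4 -> lands@6:L; in-air after throw: [b3@6:L b1@7:R b2@10:L]
Beat 3 (R): throw ball4 h=1 -> lands@4:L; in-air after throw: [b4@4:L b3@6:L b1@7:R b2@10:L]
Beat 4 (L): throw ball4 h=4 -> lands@8:L; in-air after throw: [b3@6:L b1@7:R b4@8:L b2@10:L]
Beat 5 (R): throw ball5 h=7 -> lands@12:L; in-air after throw: [b3@6:L b1@7:R b4@8:L b2@10:L b5@12:L]
Beat 6 (L): throw ball3 h=9 -> lands@15:R; in-air after throw: [b1@7:R b4@8:L b2@10:L b5@12:L b3@15:R]
Beat 7 (R): throw ball1 h=4 -> lands@11:R; in-air after throw: [b4@8:L b2@10:L b1@11:R b5@12:L b3@15:R]
Beat 8 (L): throw ball4 h=1 -> lands@9:R; in-air after throw: [b4@9:R b2@10:L b1@11:R b5@12:L b3@15:R]
Beat 9 (R): throw ball4 h=4 -> lands@13:R; in-air after throw: [b2@10:L b1@11:R b5@12:L b4@13:R b3@15:R]
Beat 10 (L): throw ball2 h=7 -> lands@17:R; in-air after throw: [b1@11:R b5@12:L b4@13:R b3@15:R b2@17:R]
Beat 11 (R): throw ball1 h=9 -> lands@20:L; in-air after throw: [b5@12:L b4@13:R b3@15:R b2@17:R b1@20:L]
Ball 1: thrown@0 h=7 -> first land @7; rethrown@7 h=4 -> second land @11

Answer: 7 11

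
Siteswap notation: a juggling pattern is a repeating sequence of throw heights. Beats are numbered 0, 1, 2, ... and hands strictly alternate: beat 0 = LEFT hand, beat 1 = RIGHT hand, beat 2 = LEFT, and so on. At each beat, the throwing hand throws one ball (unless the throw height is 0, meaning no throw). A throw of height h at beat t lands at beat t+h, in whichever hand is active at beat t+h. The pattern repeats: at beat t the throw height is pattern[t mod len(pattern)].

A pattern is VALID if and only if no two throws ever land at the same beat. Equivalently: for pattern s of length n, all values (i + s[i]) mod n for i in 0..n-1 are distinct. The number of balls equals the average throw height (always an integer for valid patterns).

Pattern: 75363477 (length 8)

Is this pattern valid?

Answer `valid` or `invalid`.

i=0: (i + s[i]) mod n = (0 + 7) mod 8 = 7
i=1: (i + s[i]) mod n = (1 + 5) mod 8 = 6
i=2: (i + s[i]) mod n = (2 + 3) mod 8 = 5
i=3: (i + s[i]) mod n = (3 + 6) mod 8 = 1
i=4: (i + s[i]) mod n = (4 + 3) mod 8 = 7
i=5: (i + s[i]) mod n = (5 + 4) mod 8 = 1
i=6: (i + s[i]) mod n = (6 + 7) mod 8 = 5
i=7: (i + s[i]) mod n = (7 + 7) mod 8 = 6
Residues: [7, 6, 5, 1, 7, 1, 5, 6], distinct: False

Answer: invalid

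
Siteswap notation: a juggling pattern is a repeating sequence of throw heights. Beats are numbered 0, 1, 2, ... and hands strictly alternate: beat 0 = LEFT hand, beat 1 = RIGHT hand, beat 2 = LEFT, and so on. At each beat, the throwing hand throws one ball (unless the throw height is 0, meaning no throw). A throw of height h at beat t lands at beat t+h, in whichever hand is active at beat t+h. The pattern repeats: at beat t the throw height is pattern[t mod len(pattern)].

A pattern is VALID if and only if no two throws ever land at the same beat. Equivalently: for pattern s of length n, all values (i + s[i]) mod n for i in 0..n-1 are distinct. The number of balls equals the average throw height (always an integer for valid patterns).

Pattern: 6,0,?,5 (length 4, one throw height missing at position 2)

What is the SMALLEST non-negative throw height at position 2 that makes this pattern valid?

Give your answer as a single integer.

Answer: 1

Derivation:
i=0: (0 + 6) mod 4 = 2
i=1: (1 + 0) mod 4 = 1
i=2: s[i]=? (unknown)
i=3: (3 + 5) mod 4 = 0
Known residues: [0, 1, 2]; need a permutation of 0..3, so missing residue r = 3
Need (2 + s) mod 4 = 3; smallest s = (3 - 2) mod 4 = 1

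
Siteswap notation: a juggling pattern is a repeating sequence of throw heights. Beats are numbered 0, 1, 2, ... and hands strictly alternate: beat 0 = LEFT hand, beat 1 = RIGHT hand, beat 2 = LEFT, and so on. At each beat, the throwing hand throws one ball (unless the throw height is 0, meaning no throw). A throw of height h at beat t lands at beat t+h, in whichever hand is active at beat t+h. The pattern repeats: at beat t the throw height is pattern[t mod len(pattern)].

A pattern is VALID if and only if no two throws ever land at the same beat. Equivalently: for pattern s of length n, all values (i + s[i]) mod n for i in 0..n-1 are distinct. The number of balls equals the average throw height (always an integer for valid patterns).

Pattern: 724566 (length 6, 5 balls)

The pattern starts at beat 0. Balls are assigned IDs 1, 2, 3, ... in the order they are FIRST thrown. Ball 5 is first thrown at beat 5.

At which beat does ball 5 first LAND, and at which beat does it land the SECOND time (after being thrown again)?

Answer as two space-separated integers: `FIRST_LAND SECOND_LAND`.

Answer: 11 17

Derivation:
Beat 0 (L): throw ball1 h=7 -> lands@7:R; in-air after throw: [b1@7:R]
Beat 1 (R): throw ball2 h=2 -> lands@3:R; in-air after throw: [b2@3:R b1@7:R]
Beat 2 (L): throw ball3 h=4 -> lands@6:L; in-air after throw: [b2@3:R b3@6:L b1@7:R]
Beat 3 (R): throw ball2 h=5 -> lands@8:L; in-air after throw: [b3@6:L b1@7:R b2@8:L]
Beat 4 (L): throw ball4 h=6 -> lands@10:L; in-air after throw: [b3@6:L b1@7:R b2@8:L b4@10:L]
Beat 5 (R): throw ball5 h=6 -> lands@11:R; in-air after throw: [b3@6:L b1@7:R b2@8:L b4@10:L b5@11:R]
Beat 6 (L): throw ball3 h=7 -> lands@13:R; in-air after throw: [b1@7:R b2@8:L b4@10:L b5@11:R b3@13:R]
Beat 7 (R): throw ball1 h=2 -> lands@9:R; in-air after throw: [b2@8:L b1@9:R b4@10:L b5@11:R b3@13:R]
Beat 8 (L): throw ball2 h=4 -> lands@12:L; in-air after throw: [b1@9:R b4@10:L b5@11:R b2@12:L b3@13:R]
Beat 9 (R): throw ball1 h=5 -> lands@14:L; in-air after throw: [b4@10:L b5@11:R b2@12:L b3@13:R b1@14:L]
Beat 10 (L): throw ball4 h=6 -> lands@16:L; in-air after throw: [b5@11:R b2@12:L b3@13:R b1@14:L b4@16:L]
Beat 11 (R): throw ball5 h=6 -> lands@17:R; in-air after throw: [b2@12:L b3@13:R b1@14:L b4@16:L b5@17:R]
Beat 12 (L): throw ball2 h=7 -> lands@19:R; in-air after throw: [b3@13:R b1@14:L b4@16:L b5@17:R b2@19:R]
Beat 13 (R): throw ball3 h=2 -> lands@15:R; in-air after throw: [b1@14:L b3@15:R b4@16:L b5@17:R b2@19:R]
Beat 14 (L): throw ball1 h=4 -> lands@18:L; in-air after throw: [b3@15:R b4@16:L b5@17:R b1@18:L b2@19:R]
Beat 15 (R): throw ball3 h=5 -> lands@20:L; in-air after throw: [b4@16:L b5@17:R b1@18:L b2@19:R b3@20:L]
Beat 16 (L): throw ball4 h=6 -> lands@22:L; in-air after throw: [b5@17:R b1@18:L b2@19:R b3@20:L b4@22:L]
Beat 17 (R): throw ball5 h=6 -> lands@23:R; in-air after throw: [b1@18:L b2@19:R b3@20:L b4@22:L b5@23:R]
Ball 5: thrown@5 h=6 -> first land @11; rethrown@11 h=6 -> second land @17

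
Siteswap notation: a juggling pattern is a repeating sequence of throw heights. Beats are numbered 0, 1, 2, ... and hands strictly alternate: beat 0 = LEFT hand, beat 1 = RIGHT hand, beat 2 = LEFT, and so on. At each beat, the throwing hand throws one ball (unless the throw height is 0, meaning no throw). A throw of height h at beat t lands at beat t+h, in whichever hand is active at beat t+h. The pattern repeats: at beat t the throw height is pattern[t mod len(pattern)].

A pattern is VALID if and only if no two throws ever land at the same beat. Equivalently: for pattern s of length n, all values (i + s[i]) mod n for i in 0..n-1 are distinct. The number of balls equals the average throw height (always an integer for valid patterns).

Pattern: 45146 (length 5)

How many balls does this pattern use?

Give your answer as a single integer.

Pattern = [4, 5, 1, 4, 6], length n = 5
  position 0: throw height = 4, running sum = 4
  position 1: throw height = 5, running sum = 9
  position 2: throw height = 1, running sum = 10
  position 3: throw height = 4, running sum = 14
  position 4: throw height = 6, running sum = 20
Total sum = 20; balls = sum / n = 20 / 5 = 4

Answer: 4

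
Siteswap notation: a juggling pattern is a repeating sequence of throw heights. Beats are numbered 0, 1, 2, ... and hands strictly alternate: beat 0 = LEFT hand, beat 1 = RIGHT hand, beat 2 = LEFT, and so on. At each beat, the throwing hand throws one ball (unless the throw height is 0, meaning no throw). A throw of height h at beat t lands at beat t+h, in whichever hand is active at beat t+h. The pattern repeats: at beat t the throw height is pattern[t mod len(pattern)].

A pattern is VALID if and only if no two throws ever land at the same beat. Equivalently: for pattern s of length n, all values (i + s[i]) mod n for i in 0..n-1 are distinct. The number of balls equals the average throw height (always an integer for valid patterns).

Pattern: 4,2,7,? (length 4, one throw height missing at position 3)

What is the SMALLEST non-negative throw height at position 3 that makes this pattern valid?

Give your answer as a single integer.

Answer: 3

Derivation:
i=0: (0 + 4) mod 4 = 0
i=1: (1 + 2) mod 4 = 3
i=2: (2 + 7) mod 4 = 1
i=3: s[i]=? (unknown)
Known residues: [0, 1, 3]; need a permutation of 0..3, so missing residue r = 2
Need (3 + s) mod 4 = 2; smallest s = (2 - 3) mod 4 = 3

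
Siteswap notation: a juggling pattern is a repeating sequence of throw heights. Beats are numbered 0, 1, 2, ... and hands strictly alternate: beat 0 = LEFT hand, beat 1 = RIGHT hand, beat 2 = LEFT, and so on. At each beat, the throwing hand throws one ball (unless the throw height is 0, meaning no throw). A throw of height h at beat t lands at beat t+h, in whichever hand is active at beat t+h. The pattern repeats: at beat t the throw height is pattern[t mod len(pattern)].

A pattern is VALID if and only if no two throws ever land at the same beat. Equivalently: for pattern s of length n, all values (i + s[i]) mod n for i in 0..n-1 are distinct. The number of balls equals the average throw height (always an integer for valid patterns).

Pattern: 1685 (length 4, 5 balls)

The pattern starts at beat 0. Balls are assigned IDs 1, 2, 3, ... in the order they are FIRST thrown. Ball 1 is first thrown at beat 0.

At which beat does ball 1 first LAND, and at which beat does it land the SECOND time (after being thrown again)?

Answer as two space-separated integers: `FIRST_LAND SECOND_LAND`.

Beat 0 (L): throw ball1 h=1 -> lands@1:R; in-air after throw: [b1@1:R]
Beat 1 (R): throw ball1 h=6 -> lands@7:R; in-air after throw: [b1@7:R]
Beat 2 (L): throw ball2 h=8 -> lands@10:L; in-air after throw: [b1@7:R b2@10:L]
Beat 3 (R): throw ball3 h=5 -> lands@8:L; in-air after throw: [b1@7:R b3@8:L b2@10:L]
Beat 4 (L): throw ball4 h=1 -> lands@5:R; in-air after throw: [b4@5:R b1@7:R b3@8:L b2@10:L]
Beat 5 (R): throw ball4 h=6 -> lands@11:R; in-air after throw: [b1@7:R b3@8:L b2@10:L b4@11:R]
Beat 6 (L): throw ball5 h=8 -> lands@14:L; in-air after throw: [b1@7:R b3@8:L b2@10:L b4@11:R b5@14:L]
Beat 7 (R): throw ball1 h=5 -> lands@12:L; in-air after throw: [b3@8:L b2@10:L b4@11:R b1@12:L b5@14:L]
Ball 1: thrown@0 h=1 -> first land @1; rethrown@1 h=6 -> second land @7

Answer: 1 7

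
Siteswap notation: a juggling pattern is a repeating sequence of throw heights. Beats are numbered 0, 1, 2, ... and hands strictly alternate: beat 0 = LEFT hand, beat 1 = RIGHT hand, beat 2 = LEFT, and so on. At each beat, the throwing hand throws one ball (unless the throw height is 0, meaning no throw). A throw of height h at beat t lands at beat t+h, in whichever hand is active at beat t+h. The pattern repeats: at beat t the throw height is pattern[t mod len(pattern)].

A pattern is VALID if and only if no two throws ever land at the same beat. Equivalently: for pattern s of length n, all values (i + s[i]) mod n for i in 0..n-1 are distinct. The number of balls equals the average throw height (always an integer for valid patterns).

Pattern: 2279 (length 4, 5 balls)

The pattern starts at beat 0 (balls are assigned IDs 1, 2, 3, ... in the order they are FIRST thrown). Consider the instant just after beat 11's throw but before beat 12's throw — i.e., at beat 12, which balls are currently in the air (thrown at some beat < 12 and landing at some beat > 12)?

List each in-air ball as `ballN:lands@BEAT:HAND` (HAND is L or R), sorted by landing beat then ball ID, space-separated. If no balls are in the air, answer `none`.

Answer: ball3:lands@13:R ball4:lands@16:L ball5:lands@17:R ball1:lands@20:L

Derivation:
Beat 0 (L): throw ball1 h=2 -> lands@2:L; in-air after throw: [b1@2:L]
Beat 1 (R): throw ball2 h=2 -> lands@3:R; in-air after throw: [b1@2:L b2@3:R]
Beat 2 (L): throw ball1 h=7 -> lands@9:R; in-air after throw: [b2@3:R b1@9:R]
Beat 3 (R): throw ball2 h=9 -> lands@12:L; in-air after throw: [b1@9:R b2@12:L]
Beat 4 (L): throw ball3 h=2 -> lands@6:L; in-air after throw: [b3@6:L b1@9:R b2@12:L]
Beat 5 (R): throw ball4 h=2 -> lands@7:R; in-air after throw: [b3@6:L b4@7:R b1@9:R b2@12:L]
Beat 6 (L): throw ball3 h=7 -> lands@13:R; in-air after throw: [b4@7:R b1@9:R b2@12:L b3@13:R]
Beat 7 (R): throw ball4 h=9 -> lands@16:L; in-air after throw: [b1@9:R b2@12:L b3@13:R b4@16:L]
Beat 8 (L): throw ball5 h=2 -> lands@10:L; in-air after throw: [b1@9:R b5@10:L b2@12:L b3@13:R b4@16:L]
Beat 9 (R): throw ball1 h=2 -> lands@11:R; in-air after throw: [b5@10:L b1@11:R b2@12:L b3@13:R b4@16:L]
Beat 10 (L): throw ball5 h=7 -> lands@17:R; in-air after throw: [b1@11:R b2@12:L b3@13:R b4@16:L b5@17:R]
Beat 11 (R): throw ball1 h=9 -> lands@20:L; in-air after throw: [b2@12:L b3@13:R b4@16:L b5@17:R b1@20:L]
Beat 12 (L): throw ball2 h=2 -> lands@14:L; in-air after throw: [b3@13:R b2@14:L b4@16:L b5@17:R b1@20:L]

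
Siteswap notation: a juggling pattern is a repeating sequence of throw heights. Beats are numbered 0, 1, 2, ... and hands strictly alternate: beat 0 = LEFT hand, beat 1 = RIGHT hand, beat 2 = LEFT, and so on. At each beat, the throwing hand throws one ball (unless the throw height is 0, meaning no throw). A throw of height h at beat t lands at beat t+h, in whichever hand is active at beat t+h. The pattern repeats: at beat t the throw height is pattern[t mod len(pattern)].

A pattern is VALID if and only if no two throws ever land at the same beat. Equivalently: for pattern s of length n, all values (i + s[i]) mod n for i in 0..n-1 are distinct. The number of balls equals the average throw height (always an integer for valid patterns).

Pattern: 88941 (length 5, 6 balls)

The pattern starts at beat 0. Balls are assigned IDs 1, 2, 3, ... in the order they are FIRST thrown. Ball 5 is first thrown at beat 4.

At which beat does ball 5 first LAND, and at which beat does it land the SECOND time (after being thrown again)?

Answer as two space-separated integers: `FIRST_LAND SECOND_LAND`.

Answer: 5 13

Derivation:
Beat 0 (L): throw ball1 h=8 -> lands@8:L; in-air after throw: [b1@8:L]
Beat 1 (R): throw ball2 h=8 -> lands@9:R; in-air after throw: [b1@8:L b2@9:R]
Beat 2 (L): throw ball3 h=9 -> lands@11:R; in-air after throw: [b1@8:L b2@9:R b3@11:R]
Beat 3 (R): throw ball4 h=4 -> lands@7:R; in-air after throw: [b4@7:R b1@8:L b2@9:R b3@11:R]
Beat 4 (L): throw ball5 h=1 -> lands@5:R; in-air after throw: [b5@5:R b4@7:R b1@8:L b2@9:R b3@11:R]
Beat 5 (R): throw ball5 h=8 -> lands@13:R; in-air after throw: [b4@7:R b1@8:L b2@9:R b3@11:R b5@13:R]
Beat 6 (L): throw ball6 h=8 -> lands@14:L; in-air after throw: [b4@7:R b1@8:L b2@9:R b3@11:R b5@13:R b6@14:L]
Beat 7 (R): throw ball4 h=9 -> lands@16:L; in-air after throw: [b1@8:L b2@9:R b3@11:R b5@13:R b6@14:L b4@16:L]
Beat 8 (L): throw ball1 h=4 -> lands@12:L; in-air after throw: [b2@9:R b3@11:R b1@12:L b5@13:R b6@14:L b4@16:L]
Beat 9 (R): throw ball2 h=1 -> lands@10:L; in-air after throw: [b2@10:L b3@11:R b1@12:L b5@13:R b6@14:L b4@16:L]
Beat 10 (L): throw ball2 h=8 -> lands@18:L; in-air after throw: [b3@11:R b1@12:L b5@13:R b6@14:L b4@16:L b2@18:L]
Beat 11 (R): throw ball3 h=8 -> lands@19:R; in-air after throw: [b1@12:L b5@13:R b6@14:L b4@16:L b2@18:L b3@19:R]
Beat 12 (L): throw ball1 h=9 -> lands@21:R; in-air after throw: [b5@13:R b6@14:L b4@16:L b2@18:L b3@19:R b1@21:R]
Beat 13 (R): throw ball5 h=4 -> lands@17:R; in-air after throw: [b6@14:L b4@16:L b5@17:R b2@18:L b3@19:R b1@21:R]
Ball 5: thrown@4 h=1 -> first land @5; rethrown@5 h=8 -> second land @13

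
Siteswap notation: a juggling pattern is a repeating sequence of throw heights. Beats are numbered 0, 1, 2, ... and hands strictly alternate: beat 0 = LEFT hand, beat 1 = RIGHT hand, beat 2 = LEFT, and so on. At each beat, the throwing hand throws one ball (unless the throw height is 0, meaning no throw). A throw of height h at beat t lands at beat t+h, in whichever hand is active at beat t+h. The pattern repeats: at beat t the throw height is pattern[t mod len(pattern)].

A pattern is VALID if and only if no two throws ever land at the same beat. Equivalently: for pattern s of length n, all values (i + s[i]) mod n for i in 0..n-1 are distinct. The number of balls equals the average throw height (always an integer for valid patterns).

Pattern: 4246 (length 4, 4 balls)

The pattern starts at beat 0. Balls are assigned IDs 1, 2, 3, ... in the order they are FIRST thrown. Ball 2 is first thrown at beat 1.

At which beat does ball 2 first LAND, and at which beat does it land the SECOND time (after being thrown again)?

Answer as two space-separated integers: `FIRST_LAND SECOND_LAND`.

Beat 0 (L): throw ball1 h=4 -> lands@4:L; in-air after throw: [b1@4:L]
Beat 1 (R): throw ball2 h=2 -> lands@3:R; in-air after throw: [b2@3:R b1@4:L]
Beat 2 (L): throw ball3 h=4 -> lands@6:L; in-air after throw: [b2@3:R b1@4:L b3@6:L]
Beat 3 (R): throw ball2 h=6 -> lands@9:R; in-air after throw: [b1@4:L b3@6:L b2@9:R]
Beat 4 (L): throw ball1 h=4 -> lands@8:L; in-air after throw: [b3@6:L b1@8:L b2@9:R]
Beat 5 (R): throw ball4 h=2 -> lands@7:R; in-air after throw: [b3@6:L b4@7:R b1@8:L b2@9:R]
Beat 6 (L): throw ball3 h=4 -> lands@10:L; in-air after throw: [b4@7:R b1@8:L b2@9:R b3@10:L]
Beat 7 (R): throw ball4 h=6 -> lands@13:R; in-air after throw: [b1@8:L b2@9:R b3@10:L b4@13:R]
Beat 8 (L): throw ball1 h=4 -> lands@12:L; in-air after throw: [b2@9:R b3@10:L b1@12:L b4@13:R]
Beat 9 (R): throw ball2 h=2 -> lands@11:R; in-air after throw: [b3@10:L b2@11:R b1@12:L b4@13:R]
Ball 2: thrown@1 h=2 -> first land @3; rethrown@3 h=6 -> second land @9

Answer: 3 9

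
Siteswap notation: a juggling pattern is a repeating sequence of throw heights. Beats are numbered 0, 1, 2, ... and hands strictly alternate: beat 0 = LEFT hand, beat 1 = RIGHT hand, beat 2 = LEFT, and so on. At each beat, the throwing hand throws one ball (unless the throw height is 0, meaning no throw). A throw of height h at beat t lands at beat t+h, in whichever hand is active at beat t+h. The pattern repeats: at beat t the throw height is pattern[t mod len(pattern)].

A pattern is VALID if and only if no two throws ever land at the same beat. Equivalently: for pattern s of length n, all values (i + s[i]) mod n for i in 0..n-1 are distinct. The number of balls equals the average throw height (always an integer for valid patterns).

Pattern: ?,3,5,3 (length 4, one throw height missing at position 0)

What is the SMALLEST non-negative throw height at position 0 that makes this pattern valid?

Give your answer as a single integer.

Answer: 1

Derivation:
i=0: s[i]=? (unknown)
i=1: (1 + 3) mod 4 = 0
i=2: (2 + 5) mod 4 = 3
i=3: (3 + 3) mod 4 = 2
Known residues: [0, 2, 3]; need a permutation of 0..3, so missing residue r = 1
Need (0 + s) mod 4 = 1; smallest s = (1 - 0) mod 4 = 1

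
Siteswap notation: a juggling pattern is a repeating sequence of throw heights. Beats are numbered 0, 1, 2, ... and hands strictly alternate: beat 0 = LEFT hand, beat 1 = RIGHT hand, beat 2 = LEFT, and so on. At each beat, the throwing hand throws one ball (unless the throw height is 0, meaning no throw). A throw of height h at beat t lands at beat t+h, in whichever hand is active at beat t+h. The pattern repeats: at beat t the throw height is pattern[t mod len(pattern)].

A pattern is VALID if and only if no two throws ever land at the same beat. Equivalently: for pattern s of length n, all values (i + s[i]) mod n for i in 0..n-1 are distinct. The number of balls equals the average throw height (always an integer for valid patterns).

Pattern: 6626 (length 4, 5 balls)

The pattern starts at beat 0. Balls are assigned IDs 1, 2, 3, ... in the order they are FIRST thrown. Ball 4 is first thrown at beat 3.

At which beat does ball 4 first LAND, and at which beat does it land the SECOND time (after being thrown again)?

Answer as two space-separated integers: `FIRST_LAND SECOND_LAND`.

Answer: 9 15

Derivation:
Beat 0 (L): throw ball1 h=6 -> lands@6:L; in-air after throw: [b1@6:L]
Beat 1 (R): throw ball2 h=6 -> lands@7:R; in-air after throw: [b1@6:L b2@7:R]
Beat 2 (L): throw ball3 h=2 -> lands@4:L; in-air after throw: [b3@4:L b1@6:L b2@7:R]
Beat 3 (R): throw ball4 h=6 -> lands@9:R; in-air after throw: [b3@4:L b1@6:L b2@7:R b4@9:R]
Beat 4 (L): throw ball3 h=6 -> lands@10:L; in-air after throw: [b1@6:L b2@7:R b4@9:R b3@10:L]
Beat 5 (R): throw ball5 h=6 -> lands@11:R; in-air after throw: [b1@6:L b2@7:R b4@9:R b3@10:L b5@11:R]
Beat 6 (L): throw ball1 h=2 -> lands@8:L; in-air after throw: [b2@7:R b1@8:L b4@9:R b3@10:L b5@11:R]
Beat 7 (R): throw ball2 h=6 -> lands@13:R; in-air after throw: [b1@8:L b4@9:R b3@10:L b5@11:R b2@13:R]
Beat 8 (L): throw ball1 h=6 -> lands@14:L; in-air after throw: [b4@9:R b3@10:L b5@11:R b2@13:R b1@14:L]
Beat 9 (R): throw ball4 h=6 -> lands@15:R; in-air after throw: [b3@10:L b5@11:R b2@13:R b1@14:L b4@15:R]
Beat 10 (L): throw ball3 h=2 -> lands@12:L; in-air after throw: [b5@11:R b3@12:L b2@13:R b1@14:L b4@15:R]
Beat 11 (R): throw ball5 h=6 -> lands@17:R; in-air after throw: [b3@12:L b2@13:R b1@14:L b4@15:R b5@17:R]
Ball 4: thrown@3 h=6 -> first land @9; rethrown@9 h=6 -> second land @15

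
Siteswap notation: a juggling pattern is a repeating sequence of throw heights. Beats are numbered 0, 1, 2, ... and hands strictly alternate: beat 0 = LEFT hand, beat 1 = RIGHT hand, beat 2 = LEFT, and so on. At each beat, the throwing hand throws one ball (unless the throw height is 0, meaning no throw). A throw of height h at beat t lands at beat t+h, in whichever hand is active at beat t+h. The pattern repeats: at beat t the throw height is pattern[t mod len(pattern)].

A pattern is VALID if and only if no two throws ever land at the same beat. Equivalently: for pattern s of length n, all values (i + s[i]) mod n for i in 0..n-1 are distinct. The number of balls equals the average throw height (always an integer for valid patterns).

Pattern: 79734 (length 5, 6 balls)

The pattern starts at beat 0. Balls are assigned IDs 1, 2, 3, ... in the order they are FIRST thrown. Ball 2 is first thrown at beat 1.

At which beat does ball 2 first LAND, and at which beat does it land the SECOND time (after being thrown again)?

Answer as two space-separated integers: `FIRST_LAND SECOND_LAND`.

Answer: 10 17

Derivation:
Beat 0 (L): throw ball1 h=7 -> lands@7:R; in-air after throw: [b1@7:R]
Beat 1 (R): throw ball2 h=9 -> lands@10:L; in-air after throw: [b1@7:R b2@10:L]
Beat 2 (L): throw ball3 h=7 -> lands@9:R; in-air after throw: [b1@7:R b3@9:R b2@10:L]
Beat 3 (R): throw ball4 h=3 -> lands@6:L; in-air after throw: [b4@6:L b1@7:R b3@9:R b2@10:L]
Beat 4 (L): throw ball5 h=4 -> lands@8:L; in-air after throw: [b4@6:L b1@7:R b5@8:L b3@9:R b2@10:L]
Beat 5 (R): throw ball6 h=7 -> lands@12:L; in-air after throw: [b4@6:L b1@7:R b5@8:L b3@9:R b2@10:L b6@12:L]
Beat 6 (L): throw ball4 h=9 -> lands@15:R; in-air after throw: [b1@7:R b5@8:L b3@9:R b2@10:L b6@12:L b4@15:R]
Beat 7 (R): throw ball1 h=7 -> lands@14:L; in-air after throw: [b5@8:L b3@9:R b2@10:L b6@12:L b1@14:L b4@15:R]
Beat 8 (L): throw ball5 h=3 -> lands@11:R; in-air after throw: [b3@9:R b2@10:L b5@11:R b6@12:L b1@14:L b4@15:R]
Beat 9 (R): throw ball3 h=4 -> lands@13:R; in-air after throw: [b2@10:L b5@11:R b6@12:L b3@13:R b1@14:L b4@15:R]
Beat 10 (L): throw ball2 h=7 -> lands@17:R; in-air after throw: [b5@11:R b6@12:L b3@13:R b1@14:L b4@15:R b2@17:R]
Beat 11 (R): throw ball5 h=9 -> lands@20:L; in-air after throw: [b6@12:L b3@13:R b1@14:L b4@15:R b2@17:R b5@20:L]
Beat 12 (L): throw ball6 h=7 -> lands@19:R; in-air after throw: [b3@13:R b1@14:L b4@15:R b2@17:R b6@19:R b5@20:L]
Beat 13 (R): throw ball3 h=3 -> lands@16:L; in-air after throw: [b1@14:L b4@15:R b3@16:L b2@17:R b6@19:R b5@20:L]
Beat 14 (L): throw ball1 h=4 -> lands@18:L; in-air after throw: [b4@15:R b3@16:L b2@17:R b1@18:L b6@19:R b5@20:L]
Beat 15 (R): throw ball4 h=7 -> lands@22:L; in-air after throw: [b3@16:L b2@17:R b1@18:L b6@19:R b5@20:L b4@22:L]
Beat 16 (L): throw ball3 h=9 -> lands@25:R; in-air after throw: [b2@17:R b1@18:L b6@19:R b5@20:L b4@22:L b3@25:R]
Beat 17 (R): throw ball2 h=7 -> lands@24:L; in-air after throw: [b1@18:L b6@19:R b5@20:L b4@22:L b2@24:L b3@25:R]
Ball 2: thrown@1 h=9 -> first land @10; rethrown@10 h=7 -> second land @17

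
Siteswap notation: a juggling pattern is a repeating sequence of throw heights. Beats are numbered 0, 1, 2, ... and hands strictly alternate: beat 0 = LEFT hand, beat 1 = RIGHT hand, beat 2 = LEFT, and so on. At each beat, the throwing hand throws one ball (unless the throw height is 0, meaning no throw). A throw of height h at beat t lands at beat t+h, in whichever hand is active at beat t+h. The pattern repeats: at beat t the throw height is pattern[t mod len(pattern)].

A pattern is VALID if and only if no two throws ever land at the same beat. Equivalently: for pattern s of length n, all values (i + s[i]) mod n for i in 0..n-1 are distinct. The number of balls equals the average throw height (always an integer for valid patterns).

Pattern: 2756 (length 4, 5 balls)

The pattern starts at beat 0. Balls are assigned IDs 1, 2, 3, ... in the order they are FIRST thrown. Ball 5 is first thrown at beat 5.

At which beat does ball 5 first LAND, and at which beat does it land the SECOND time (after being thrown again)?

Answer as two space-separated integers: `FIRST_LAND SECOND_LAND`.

Answer: 12 14

Derivation:
Beat 0 (L): throw ball1 h=2 -> lands@2:L; in-air after throw: [b1@2:L]
Beat 1 (R): throw ball2 h=7 -> lands@8:L; in-air after throw: [b1@2:L b2@8:L]
Beat 2 (L): throw ball1 h=5 -> lands@7:R; in-air after throw: [b1@7:R b2@8:L]
Beat 3 (R): throw ball3 h=6 -> lands@9:R; in-air after throw: [b1@7:R b2@8:L b3@9:R]
Beat 4 (L): throw ball4 h=2 -> lands@6:L; in-air after throw: [b4@6:L b1@7:R b2@8:L b3@9:R]
Beat 5 (R): throw ball5 h=7 -> lands@12:L; in-air after throw: [b4@6:L b1@7:R b2@8:L b3@9:R b5@12:L]
Beat 6 (L): throw ball4 h=5 -> lands@11:R; in-air after throw: [b1@7:R b2@8:L b3@9:R b4@11:R b5@12:L]
Beat 7 (R): throw ball1 h=6 -> lands@13:R; in-air after throw: [b2@8:L b3@9:R b4@11:R b5@12:L b1@13:R]
Beat 8 (L): throw ball2 h=2 -> lands@10:L; in-air after throw: [b3@9:R b2@10:L b4@11:R b5@12:L b1@13:R]
Beat 9 (R): throw ball3 h=7 -> lands@16:L; in-air after throw: [b2@10:L b4@11:R b5@12:L b1@13:R b3@16:L]
Beat 10 (L): throw ball2 h=5 -> lands@15:R; in-air after throw: [b4@11:R b5@12:L b1@13:R b2@15:R b3@16:L]
Beat 11 (R): throw ball4 h=6 -> lands@17:R; in-air after throw: [b5@12:L b1@13:R b2@15:R b3@16:L b4@17:R]
Beat 12 (L): throw ball5 h=2 -> lands@14:L; in-air after throw: [b1@13:R b5@14:L b2@15:R b3@16:L b4@17:R]
Beat 13 (R): throw ball1 h=7 -> lands@20:L; in-air after throw: [b5@14:L b2@15:R b3@16:L b4@17:R b1@20:L]
Beat 14 (L): throw ball5 h=5 -> lands@19:R; in-air after throw: [b2@15:R b3@16:L b4@17:R b5@19:R b1@20:L]
Ball 5: thrown@5 h=7 -> first land @12; rethrown@12 h=2 -> second land @14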